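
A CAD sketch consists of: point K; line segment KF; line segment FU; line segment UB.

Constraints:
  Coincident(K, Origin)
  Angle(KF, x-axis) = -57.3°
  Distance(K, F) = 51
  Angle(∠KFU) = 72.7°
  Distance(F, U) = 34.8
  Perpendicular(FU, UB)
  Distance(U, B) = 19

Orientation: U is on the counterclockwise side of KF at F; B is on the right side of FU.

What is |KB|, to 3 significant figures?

70.5

K is at the origin; KF runs at -57.3° with length 51.0, so F = 51.0·(cos -57.3°, sin -57.3°) = (27.6, -42.9). ∠KFU = 72.7°, so FU runs at -57.3° + (180° − 72.7°) = 50.0° from the x-axis; with |FU| = 34.8, U = F + 34.8·(cos 50.0°, sin 50.0°) = (49.9, -16.3). FU is perpendicular to UB; with |UB| = 19.0 on the right of FU, B = U + 19.0·(0.766, -0.643) = (64.5, -28.5). Then |KB| = |B − K| = 70.5.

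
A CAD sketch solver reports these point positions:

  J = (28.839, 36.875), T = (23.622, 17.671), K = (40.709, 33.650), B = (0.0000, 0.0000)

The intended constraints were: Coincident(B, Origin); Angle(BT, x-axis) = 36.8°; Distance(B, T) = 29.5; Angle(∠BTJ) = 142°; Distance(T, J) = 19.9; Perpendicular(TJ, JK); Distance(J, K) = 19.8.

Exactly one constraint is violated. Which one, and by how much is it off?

Distance(J, K) = 19.8 — off by 7.50.

B = (0.00, 0.00) ✓; BT at 36.80° ✓; |BT| = 29.50 ✓; ∠BTJ = 142.0° ✓; |TJ| = 19.90 ✓; ∠(TJ, JK) = 90.00° ✓; |JK| = 12.30 ✗.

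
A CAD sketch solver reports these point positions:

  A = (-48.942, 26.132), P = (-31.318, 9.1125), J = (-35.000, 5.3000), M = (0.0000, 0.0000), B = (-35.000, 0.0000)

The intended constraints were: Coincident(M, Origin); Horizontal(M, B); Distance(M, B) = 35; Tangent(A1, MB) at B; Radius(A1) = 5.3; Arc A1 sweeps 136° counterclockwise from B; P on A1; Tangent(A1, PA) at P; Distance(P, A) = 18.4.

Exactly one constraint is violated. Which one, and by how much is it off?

Distance(P, A) = 18.4 — off by 6.10.

M = (0.00, 0.00) ✓; M.y = 0.00, B.y = 0.00 ✓; |MB| = 35.00 ✓; ∠(JB, BM) = 90.00° ✓; |JB| = 5.300 ✓; bearing(J→P) − bearing(J→B) = 136.0° ✓; |JP| = 5.300 ✓; ∠(JP, PA) = 90.00° ✓; |PA| = 24.50 ✗.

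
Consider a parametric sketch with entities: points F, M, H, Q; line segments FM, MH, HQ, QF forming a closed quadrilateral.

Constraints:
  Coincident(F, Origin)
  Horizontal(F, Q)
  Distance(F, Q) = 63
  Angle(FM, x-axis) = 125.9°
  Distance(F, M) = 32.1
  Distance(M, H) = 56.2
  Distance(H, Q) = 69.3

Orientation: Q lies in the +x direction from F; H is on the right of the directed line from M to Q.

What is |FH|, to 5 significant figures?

27.218

Checks: F.y = 0.00, Q.y = 0.00 ✓; |MH| = 56.20 ✓; |HQ| = 69.30 ✓.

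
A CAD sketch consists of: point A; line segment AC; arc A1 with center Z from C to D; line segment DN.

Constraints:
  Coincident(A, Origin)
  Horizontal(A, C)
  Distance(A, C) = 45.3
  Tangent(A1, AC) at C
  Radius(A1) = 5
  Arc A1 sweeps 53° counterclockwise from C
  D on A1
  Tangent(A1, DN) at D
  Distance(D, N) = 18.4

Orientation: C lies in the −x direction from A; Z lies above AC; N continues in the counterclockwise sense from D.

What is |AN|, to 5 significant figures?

34.532

A is at the origin; AC is horizontal with |AC| = 45.3 and C on the −x side, so C = (-45.300, 0.0000). A1 meets AC tangentially, so ZC is at right angles to AC, so Z = C + (0, 5) = (-45.300, 5.0000). On A1, C sits at bearing -90° from Z; a 53° counterclockwise sweep puts D at bearing -37°, so D = Z + 5.0·(cos -37°, sin -37°) = (-41.307, 1.9909). The tangent condition forces ZD to be normal to DN, so DN runs along (−sin -37°, cos -37°); with |DN| = 18.4, N = (-30.233, 16.686). Then |AN| = |N − A| = 34.532.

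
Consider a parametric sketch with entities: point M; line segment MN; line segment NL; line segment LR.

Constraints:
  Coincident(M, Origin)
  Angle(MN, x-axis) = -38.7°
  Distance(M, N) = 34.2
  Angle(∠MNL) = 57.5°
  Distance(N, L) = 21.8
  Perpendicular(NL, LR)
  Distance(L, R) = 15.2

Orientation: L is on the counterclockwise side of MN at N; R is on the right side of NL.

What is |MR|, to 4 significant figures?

44.18

M is at the origin; MN runs at -38.7° with length 34.2, so N = 34.2·(cos -38.7°, sin -38.7°) = (26.69, -21.38). ∠MNL = 57.5°, so NL runs at -38.7° + (180° − 57.5°) = 83.80° from the x-axis; with |NL| = 21.8, L = N + 21.8·(cos 83.80°, sin 83.80°) = (29.05, 0.2892). The perpendicularity gives LR at right angles to NL; with |LR| = 15.2 on the right of NL, R = L + 15.2·(0.9942, -0.1080) = (44.16, -1.352). Then |MR| = |R − M| = 44.18.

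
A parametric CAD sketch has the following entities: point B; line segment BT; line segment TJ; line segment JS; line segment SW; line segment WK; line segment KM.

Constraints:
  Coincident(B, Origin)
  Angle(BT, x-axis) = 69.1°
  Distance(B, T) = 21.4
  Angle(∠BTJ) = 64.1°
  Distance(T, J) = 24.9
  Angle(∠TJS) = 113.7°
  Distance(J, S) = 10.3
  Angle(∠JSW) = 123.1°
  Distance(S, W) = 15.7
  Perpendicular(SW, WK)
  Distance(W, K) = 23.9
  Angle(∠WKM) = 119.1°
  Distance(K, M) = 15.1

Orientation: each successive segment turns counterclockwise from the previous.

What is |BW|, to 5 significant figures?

11.581

B is at the origin; BT runs at 69.1° with length 21.4, so T = (7.6342, 19.992). ∠BTJ = 64.1° gives TJ at -175.00° from the x-axis; with |TJ| = 24.9, J = (-17.171, 17.822). ∠TJS = 113.7° gives JS at -108.70° from the x-axis; with |JS| = 10.3, S = (-20.473, 8.0655). ∠JSW = 123.1° gives SW at -51.800° from the x-axis; with |SW| = 15.7, W = (-10.764, -4.2724). Then |BW| = |W − B| = 11.581.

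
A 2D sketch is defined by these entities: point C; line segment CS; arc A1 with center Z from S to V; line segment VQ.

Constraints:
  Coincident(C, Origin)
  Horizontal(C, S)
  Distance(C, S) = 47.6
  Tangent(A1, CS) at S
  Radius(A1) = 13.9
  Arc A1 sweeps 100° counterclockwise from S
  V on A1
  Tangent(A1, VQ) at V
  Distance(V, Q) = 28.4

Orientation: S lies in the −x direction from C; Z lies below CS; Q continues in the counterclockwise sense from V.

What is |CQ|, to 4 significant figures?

71.67

C is at the origin; C and S share the same y with |CS| = 47.6 and S on the −x side, so S = (-47.60, 0.000). Since A1 is tangent to CS there, ZS ⟂ CS, so Z = S + (0, -13.9) = (-47.60, -13.90). On A1, S sits at bearing 90° from Z; a 100° counterclockwise sweep puts V at bearing 190°, so V = Z + 13.9·(cos 190°, sin 190°) = (-61.29, -16.31). Tangency of A1 to VQ means the radius ZV is perpendicular to VQ, so VQ runs along (−sin 190°, cos 190°); with |VQ| = 28.4, Q = (-56.36, -44.28). Then |CQ| = |Q − C| = 71.67.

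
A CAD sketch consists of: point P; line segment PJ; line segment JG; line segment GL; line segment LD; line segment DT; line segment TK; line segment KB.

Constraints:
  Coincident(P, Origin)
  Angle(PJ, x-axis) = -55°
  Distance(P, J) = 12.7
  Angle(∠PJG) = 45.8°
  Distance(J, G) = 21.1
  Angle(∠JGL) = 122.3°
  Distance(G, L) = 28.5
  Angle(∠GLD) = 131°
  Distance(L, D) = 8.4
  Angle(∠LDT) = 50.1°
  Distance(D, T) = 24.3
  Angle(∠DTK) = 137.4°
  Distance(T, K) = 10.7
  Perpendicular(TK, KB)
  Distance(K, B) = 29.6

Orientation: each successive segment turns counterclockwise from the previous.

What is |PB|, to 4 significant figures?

42.73

P is at the origin; PJ runs at -55.0° with length 12.7, so J = (7.284, -10.40). ∠PJG = 45.8° gives JG at 79.20° from the x-axis; with |JG| = 21.1, G = (11.24, 10.32). ∠JGL = 122.3° gives GL at 136.9° from the x-axis; with |GL| = 28.5, L = (-9.571, 29.80). ∠GLD = 131.0° gives LD at -174.1° from the x-axis; with |LD| = 8.4, D = (-17.93, 28.93). ∠LDT = 50.1° gives DT at -44.20° from the x-axis; with |DT| = 24.3, T = (-0.5060, 11.99). ∠DTK = 137.4° gives TK at -1.600° from the x-axis; with |TK| = 10.7, K = (10.19, 11.69). TK ⟂ KB, so KB runs at 88.40°; with |KB| = 29.6, B = (11.02, 41.28). Then |PB| = |B − P| = 42.73.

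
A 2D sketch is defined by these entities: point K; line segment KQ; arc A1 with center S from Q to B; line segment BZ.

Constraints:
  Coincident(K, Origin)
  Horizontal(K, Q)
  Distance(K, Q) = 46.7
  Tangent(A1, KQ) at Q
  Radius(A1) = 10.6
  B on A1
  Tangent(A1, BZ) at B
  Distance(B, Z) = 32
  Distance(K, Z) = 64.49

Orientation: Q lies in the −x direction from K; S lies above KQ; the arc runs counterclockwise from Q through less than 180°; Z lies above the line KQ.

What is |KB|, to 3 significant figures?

39.2

Checks: |SB| = 10.60 ✓; ∠(SB, BZ) = 90.00° ✓; |BZ| = 32.00 ✓; |KZ| = 64.49 ✓.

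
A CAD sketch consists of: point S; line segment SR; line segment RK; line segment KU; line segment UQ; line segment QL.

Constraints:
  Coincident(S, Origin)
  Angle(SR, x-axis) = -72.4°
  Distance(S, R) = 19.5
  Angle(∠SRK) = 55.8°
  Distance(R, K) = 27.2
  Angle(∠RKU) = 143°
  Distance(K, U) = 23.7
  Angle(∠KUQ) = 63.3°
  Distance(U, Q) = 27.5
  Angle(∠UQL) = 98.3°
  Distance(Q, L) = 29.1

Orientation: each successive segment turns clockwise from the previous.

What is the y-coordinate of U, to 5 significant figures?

8.2595

S is at the origin; SR runs at -72.4° with length 19.5, so R = (5.8962, -18.587). ∠SRK = 55.8° gives RK at 163.40° from the x-axis; with |RK| = 27.2, K = (-20.170, -10.816). ∠RKU = 143.0° gives KU at 126.40° from the x-axis; with |KU| = 23.7, U = (-34.234, 8.2595). So U.y = 8.2595.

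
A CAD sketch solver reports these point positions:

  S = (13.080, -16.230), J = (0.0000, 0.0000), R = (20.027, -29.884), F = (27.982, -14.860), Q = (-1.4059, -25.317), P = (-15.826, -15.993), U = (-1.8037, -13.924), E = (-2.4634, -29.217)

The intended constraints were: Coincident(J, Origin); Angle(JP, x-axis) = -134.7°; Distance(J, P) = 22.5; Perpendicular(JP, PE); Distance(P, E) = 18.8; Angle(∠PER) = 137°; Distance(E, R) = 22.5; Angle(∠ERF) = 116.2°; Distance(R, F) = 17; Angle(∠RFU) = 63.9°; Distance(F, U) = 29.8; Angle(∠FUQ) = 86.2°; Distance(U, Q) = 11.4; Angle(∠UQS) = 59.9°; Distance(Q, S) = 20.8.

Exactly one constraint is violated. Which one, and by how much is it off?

Distance(Q, S) = 20.8 — off by 3.70.

J = (0.00, 0.00) ✓; JP at -134.7° ✓; |JP| = 22.50 ✓; ∠(JP, PE) = 90.00° ✓; |PE| = 18.80 ✓; ∠PER = 137.0° ✓; |ER| = 22.50 ✓; ∠ERF = 116.2° ✓; |RF| = 17.00 ✓; ∠RFU = 63.90° ✓; |FU| = 29.80 ✓; ∠FUQ = 86.20° ✓; |UQ| = 11.40 ✓; ∠UQS = 59.90° ✓; |QS| = 17.10 ✗.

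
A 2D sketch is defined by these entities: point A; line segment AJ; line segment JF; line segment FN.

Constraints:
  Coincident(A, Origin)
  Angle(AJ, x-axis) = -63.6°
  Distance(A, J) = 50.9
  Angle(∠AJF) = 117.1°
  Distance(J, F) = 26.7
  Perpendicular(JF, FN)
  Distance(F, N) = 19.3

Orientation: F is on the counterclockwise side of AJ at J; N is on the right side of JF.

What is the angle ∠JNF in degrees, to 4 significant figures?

54.14°

A is at the origin; AJ runs at -63.6° with length 50.9, so J = 50.9·(cos -63.6°, sin -63.6°) = (22.63, -45.59). ∠AJF = 117.1°, so JF runs at -63.6° + (180° − 117.1°) = -0.7000° from the x-axis; with |JF| = 26.7, F = J + 26.7·(cos -0.7000°, sin -0.7000°) = (49.33, -45.92). JF ⟂ FN; with |FN| = 19.3 on the right of JF, N = F + 19.3·(-0.01222, -0.9999) = (49.09, -65.22). Then cos ∠JNF = NJ·NF / (|NJ||NF|), giving 54.14°.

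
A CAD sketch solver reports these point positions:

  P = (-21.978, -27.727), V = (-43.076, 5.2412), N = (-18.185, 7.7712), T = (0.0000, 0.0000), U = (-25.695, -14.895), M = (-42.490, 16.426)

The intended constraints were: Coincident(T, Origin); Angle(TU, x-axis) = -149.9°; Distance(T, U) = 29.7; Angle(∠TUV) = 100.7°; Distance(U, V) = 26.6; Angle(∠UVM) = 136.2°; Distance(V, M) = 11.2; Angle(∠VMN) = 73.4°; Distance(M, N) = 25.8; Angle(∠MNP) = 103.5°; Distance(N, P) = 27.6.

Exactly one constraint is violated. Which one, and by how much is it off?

Distance(N, P) = 27.6 — off by 8.10.

T = (0.00, 0.00) ✓; TU at -149.9° ✓; |TU| = 29.70 ✓; ∠TUV = 100.7° ✓; |UV| = 26.60 ✓; ∠UVM = 136.2° ✓; |VM| = 11.20 ✓; ∠VMN = 73.40° ✓; |MN| = 25.80 ✓; ∠MNP = 103.5° ✓; |NP| = 35.70 ✗.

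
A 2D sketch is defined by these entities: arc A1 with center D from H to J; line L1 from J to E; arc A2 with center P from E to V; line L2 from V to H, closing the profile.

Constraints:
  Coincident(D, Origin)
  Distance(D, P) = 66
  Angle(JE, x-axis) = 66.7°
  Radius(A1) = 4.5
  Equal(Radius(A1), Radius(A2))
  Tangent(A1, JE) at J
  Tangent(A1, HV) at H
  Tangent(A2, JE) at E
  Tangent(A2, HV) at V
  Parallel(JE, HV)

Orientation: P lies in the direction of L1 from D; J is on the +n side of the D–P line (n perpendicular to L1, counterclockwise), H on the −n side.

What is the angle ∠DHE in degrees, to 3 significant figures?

82.2°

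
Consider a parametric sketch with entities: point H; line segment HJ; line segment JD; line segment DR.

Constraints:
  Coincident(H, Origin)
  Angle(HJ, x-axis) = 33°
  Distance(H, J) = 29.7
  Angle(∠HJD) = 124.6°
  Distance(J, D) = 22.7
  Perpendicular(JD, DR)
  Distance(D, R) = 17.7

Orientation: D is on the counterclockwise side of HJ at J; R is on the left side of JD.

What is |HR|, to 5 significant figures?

40.136

H is at the origin; HJ runs at 33.0° with length 29.7, so J = 29.7·(cos 33.0°, sin 33.0°) = (24.909, 16.176). ∠HJD = 124.6°, so JD runs at 33.0° + (180° − 124.6°) = 88.400° from the x-axis; with |JD| = 22.7, D = J + 22.7·(cos 88.400°, sin 88.400°) = (25.542, 38.867). JD ⟂ DR; with |DR| = 17.7 on the left of JD, R = D + 17.7·(-0.99961, 0.027922) = (7.8492, 39.361). Then |HR| = |R − H| = 40.136.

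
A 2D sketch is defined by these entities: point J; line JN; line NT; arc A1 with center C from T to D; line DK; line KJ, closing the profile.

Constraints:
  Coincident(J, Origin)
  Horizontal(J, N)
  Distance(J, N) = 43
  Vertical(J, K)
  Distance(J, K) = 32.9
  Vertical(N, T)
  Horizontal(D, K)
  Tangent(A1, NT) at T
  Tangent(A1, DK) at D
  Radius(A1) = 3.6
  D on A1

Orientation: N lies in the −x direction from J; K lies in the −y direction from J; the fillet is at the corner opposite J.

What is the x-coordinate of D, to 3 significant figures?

-39.4

The virtual corner opposite J is at (-43.0, -32.9). Tangency of A1 to NT means the radius CT is perpendicular to NT and A1 meets DK tangentially, so CD is at right angles to DK, with radius 3.6, so the center C sits 3.6 in from both sides at C = (-39.4, -29.3). That places the tangent points at T = (-43.0, -29.3) on NT and D = (-39.4, -32.9) on DK. So D.x = -39.4.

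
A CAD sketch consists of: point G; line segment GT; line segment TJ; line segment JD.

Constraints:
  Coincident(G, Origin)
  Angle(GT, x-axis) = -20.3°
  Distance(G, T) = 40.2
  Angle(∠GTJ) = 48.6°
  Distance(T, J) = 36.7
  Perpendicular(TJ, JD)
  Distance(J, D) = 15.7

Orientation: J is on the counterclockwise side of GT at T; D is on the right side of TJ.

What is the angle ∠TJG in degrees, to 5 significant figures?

71.456°

G is at the origin; GT runs at -20.3° with length 40.2, so T = 40.2·(cos -20.3°, sin -20.3°) = (37.703, -13.947). ∠GTJ = 48.6°, so TJ runs at -20.3° + (180° − 48.6°) = 111.10° from the x-axis; with |TJ| = 36.7, J = T + 36.7·(cos 111.10°, sin 111.10°) = (24.491, 20.293). Then cos ∠TJG = JT·JG / (|JT||JG|), giving 71.456°.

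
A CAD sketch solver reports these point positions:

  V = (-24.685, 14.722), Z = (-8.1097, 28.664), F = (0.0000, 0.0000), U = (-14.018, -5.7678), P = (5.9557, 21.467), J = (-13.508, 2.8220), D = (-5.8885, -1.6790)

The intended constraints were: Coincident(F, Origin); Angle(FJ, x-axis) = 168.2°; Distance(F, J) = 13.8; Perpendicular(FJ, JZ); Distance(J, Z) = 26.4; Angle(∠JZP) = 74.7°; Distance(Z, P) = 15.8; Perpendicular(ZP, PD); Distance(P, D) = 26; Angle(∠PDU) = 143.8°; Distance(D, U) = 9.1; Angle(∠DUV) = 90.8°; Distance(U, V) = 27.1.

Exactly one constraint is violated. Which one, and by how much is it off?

Distance(U, V) = 27.1 — off by 4.00.

F = (0.00, 0.00) ✓; FJ at 168.2° ✓; |FJ| = 13.80 ✓; ∠(FJ, JZ) = 90.00° ✓; |JZ| = 26.40 ✓; ∠JZP = 74.70° ✓; |ZP| = 15.80 ✓; ∠(ZP, PD) = 90.00° ✓; |PD| = 26.00 ✓; ∠PDU = 143.8° ✓; |DU| = 9.100 ✓; ∠DUV = 90.80° ✓; |UV| = 23.10 ✗.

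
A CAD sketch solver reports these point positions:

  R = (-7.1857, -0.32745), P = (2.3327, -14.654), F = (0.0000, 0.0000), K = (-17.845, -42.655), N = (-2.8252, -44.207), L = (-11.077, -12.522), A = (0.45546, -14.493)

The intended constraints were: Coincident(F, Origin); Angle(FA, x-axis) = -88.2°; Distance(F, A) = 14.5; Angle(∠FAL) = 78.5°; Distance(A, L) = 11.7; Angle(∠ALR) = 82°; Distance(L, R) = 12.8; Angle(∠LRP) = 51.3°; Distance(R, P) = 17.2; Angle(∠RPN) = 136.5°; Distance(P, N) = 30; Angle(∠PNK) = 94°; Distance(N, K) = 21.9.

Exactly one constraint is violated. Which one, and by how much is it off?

Distance(N, K) = 21.9 — off by 6.80.

F = (0.00, 0.00) ✓; FA at -88.20° ✓; |FA| = 14.50 ✓; ∠FAL = 78.50° ✓; |AL| = 11.70 ✓; ∠ALR = 82.00° ✓; |LR| = 12.80 ✓; ∠LRP = 51.30° ✓; |RP| = 17.20 ✓; ∠RPN = 136.5° ✓; |PN| = 30.00 ✓; ∠PNK = 94.00° ✓; |NK| = 15.10 ✗.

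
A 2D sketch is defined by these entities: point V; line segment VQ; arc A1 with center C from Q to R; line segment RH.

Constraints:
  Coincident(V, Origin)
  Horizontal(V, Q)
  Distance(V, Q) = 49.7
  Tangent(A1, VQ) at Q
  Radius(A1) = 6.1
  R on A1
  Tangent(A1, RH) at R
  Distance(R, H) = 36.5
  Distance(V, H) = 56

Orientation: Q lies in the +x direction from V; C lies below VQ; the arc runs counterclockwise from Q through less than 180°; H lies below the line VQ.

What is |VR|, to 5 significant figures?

43.977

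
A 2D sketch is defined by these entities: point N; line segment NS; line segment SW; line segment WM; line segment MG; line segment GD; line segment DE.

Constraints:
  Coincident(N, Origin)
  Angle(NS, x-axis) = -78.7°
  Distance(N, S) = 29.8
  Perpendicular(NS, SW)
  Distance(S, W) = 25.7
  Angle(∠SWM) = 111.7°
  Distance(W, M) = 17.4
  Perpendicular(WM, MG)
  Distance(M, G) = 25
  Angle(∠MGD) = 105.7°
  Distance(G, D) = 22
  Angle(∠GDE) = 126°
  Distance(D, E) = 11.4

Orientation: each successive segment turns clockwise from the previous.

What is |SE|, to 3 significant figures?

3.22

N is at the origin; NS runs at -78.7° with length 29.8, so S = (5.84, -29.2). NS ⟂ SW, so SW runs at -169°; with |SW| = 25.7, W = (-19.4, -34.3). ∠SWM = 111.7° gives WM at 123° from the x-axis; with |WM| = 17.4, M = (-28.8, -19.7). WM ⟂ MG, so MG runs at 33.0°; with |MG| = 25.0, G = (-7.87, -6.05). ∠MGD = 105.7° gives GD at -41.3° from the x-axis; with |GD| = 22.0, D = (8.66, -20.6). ∠GDE = 126.0° gives DE at -95.3° from the x-axis; with |DE| = 11.4, E = (7.60, -31.9). Then |SE| = |E − S| = 3.22.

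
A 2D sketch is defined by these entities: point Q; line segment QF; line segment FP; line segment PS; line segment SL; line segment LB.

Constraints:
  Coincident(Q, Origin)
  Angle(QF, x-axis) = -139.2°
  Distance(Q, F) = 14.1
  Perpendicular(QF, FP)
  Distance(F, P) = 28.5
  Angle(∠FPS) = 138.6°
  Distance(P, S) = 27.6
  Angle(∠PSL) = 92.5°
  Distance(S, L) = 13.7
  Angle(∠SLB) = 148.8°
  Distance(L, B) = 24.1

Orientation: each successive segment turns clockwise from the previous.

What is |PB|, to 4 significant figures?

38.59

Q is at the origin; QF runs at -139.2° with length 14.1, so F = (-10.67, -9.213). The perpendicularity gives FP at right angles to QF, so FP runs at 130.8°; with |FP| = 28.5, P = (-29.30, 12.36). ∠FPS = 138.6° gives PS at 89.40° from the x-axis; with |PS| = 27.6, S = (-29.01, 39.96). ∠PSL = 92.5° gives SL at 1.900° from the x-axis; with |SL| = 13.7, L = (-15.31, 40.41). ∠SLB = 148.8° gives LB at -29.30° from the x-axis; with |LB| = 24.1, B = (5.702, 28.62). Then |PB| = |B − P| = 38.59.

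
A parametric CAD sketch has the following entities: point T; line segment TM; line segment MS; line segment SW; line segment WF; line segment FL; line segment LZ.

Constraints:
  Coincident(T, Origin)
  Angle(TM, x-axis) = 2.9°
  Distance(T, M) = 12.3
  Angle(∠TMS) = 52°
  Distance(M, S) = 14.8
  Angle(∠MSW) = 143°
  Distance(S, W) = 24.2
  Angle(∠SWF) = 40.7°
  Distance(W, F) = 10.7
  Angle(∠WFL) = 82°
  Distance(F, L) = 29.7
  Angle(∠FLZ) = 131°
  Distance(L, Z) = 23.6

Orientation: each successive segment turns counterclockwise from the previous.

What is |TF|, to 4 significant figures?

16.82

∠MSW = 143.0° gives SW at 167.9° from the x-axis; with |SW| = 24.2, W = (-21.07, 16.88). ∠SWF = 40.7° gives WF at -52.80° from the x-axis; with |WF| = 10.7, F = (-14.60, 8.359). Then |TF| = |F − T| = 16.82.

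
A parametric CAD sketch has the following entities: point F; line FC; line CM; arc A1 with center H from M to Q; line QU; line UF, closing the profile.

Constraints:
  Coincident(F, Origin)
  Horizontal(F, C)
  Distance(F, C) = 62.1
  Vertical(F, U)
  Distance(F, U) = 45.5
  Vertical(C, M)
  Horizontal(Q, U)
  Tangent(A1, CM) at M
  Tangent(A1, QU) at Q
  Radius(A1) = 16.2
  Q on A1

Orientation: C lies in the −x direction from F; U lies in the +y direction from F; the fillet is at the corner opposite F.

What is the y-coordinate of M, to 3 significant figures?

29.3

F is at the origin; F and C share the same y with |FC| = 62.1 and C on the −x side, so C = (-62.1, 0.00). F and U share the same x with |FU| = 45.5 and U on the +y side, so U = (0.00, 45.5). The virtual corner opposite F is at (-62.1, 45.5). The tangent condition forces HM to be normal to CM and since A1 is tangent to QU there, HQ ⟂ QU, with radius 16.2, so the center H sits 16.2 in from both sides at H = (-45.9, 29.3). That places the tangent points at M = (-62.1, 29.3) on CM and Q = (-45.9, 45.5) on QU. So M.y = 29.3.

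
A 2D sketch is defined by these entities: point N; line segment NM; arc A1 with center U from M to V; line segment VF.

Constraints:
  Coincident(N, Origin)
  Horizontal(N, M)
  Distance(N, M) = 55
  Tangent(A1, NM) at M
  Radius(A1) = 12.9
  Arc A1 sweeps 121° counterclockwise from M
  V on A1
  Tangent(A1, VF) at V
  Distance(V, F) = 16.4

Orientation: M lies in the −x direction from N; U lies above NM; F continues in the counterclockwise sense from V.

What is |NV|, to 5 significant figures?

48.093

Tangency of A1 to NM means the radius UM is perpendicular to NM, so U = M + (0, 12.9) = (-55.000, 12.900). On A1, M sits at bearing -90° from U; a 121° counterclockwise sweep puts V at bearing 31°, so V = U + 12.9·(cos 31°, sin 31°) = (-43.943, 19.544). Then |NV| = |V − N| = 48.093.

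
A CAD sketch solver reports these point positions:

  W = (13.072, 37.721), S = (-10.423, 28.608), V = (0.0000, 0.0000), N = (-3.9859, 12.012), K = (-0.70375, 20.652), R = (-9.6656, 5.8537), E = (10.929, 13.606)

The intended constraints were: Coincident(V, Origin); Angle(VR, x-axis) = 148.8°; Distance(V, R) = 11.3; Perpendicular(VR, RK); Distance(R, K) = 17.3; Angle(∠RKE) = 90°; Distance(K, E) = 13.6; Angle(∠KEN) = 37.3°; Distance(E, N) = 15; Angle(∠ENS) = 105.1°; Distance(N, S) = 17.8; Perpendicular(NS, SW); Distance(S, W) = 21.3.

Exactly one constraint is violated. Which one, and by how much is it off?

Distance(S, W) = 21.3 — off by 3.90.

V = (0.00, 0.00) ✓; VR at 148.8° ✓; |VR| = 11.30 ✓; ∠(VR, RK) = 90.00° ✓; |RK| = 17.30 ✓; ∠RKE = 90.00° ✓; |KE| = 13.60 ✓; ∠KEN = 37.30° ✓; |EN| = 15.00 ✓; ∠ENS = 105.1° ✓; |NS| = 17.80 ✓; ∠(NS, SW) = 90.00° ✓; |SW| = 25.20 ✗.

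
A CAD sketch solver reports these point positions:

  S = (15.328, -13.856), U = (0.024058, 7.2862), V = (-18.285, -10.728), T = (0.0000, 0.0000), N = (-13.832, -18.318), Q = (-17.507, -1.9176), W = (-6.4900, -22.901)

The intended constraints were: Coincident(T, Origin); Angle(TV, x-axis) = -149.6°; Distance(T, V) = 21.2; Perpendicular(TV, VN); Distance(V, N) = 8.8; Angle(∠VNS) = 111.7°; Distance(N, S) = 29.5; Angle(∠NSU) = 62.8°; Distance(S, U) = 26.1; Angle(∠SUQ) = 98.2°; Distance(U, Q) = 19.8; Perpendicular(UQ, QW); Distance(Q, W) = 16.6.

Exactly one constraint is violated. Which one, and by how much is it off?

Distance(Q, W) = 16.6 — off by 7.10.

T = (0.00, 0.00) ✓; TV at -149.6° ✓; |TV| = 21.20 ✓; ∠(TV, VN) = 90.00° ✓; |VN| = 8.800 ✓; ∠VNS = 111.7° ✓; |NS| = 29.50 ✓; ∠NSU = 62.80° ✓; |SU| = 26.10 ✓; ∠SUQ = 98.20° ✓; |UQ| = 19.80 ✓; ∠(UQ, QW) = 90.00° ✓; |QW| = 23.70 ✗.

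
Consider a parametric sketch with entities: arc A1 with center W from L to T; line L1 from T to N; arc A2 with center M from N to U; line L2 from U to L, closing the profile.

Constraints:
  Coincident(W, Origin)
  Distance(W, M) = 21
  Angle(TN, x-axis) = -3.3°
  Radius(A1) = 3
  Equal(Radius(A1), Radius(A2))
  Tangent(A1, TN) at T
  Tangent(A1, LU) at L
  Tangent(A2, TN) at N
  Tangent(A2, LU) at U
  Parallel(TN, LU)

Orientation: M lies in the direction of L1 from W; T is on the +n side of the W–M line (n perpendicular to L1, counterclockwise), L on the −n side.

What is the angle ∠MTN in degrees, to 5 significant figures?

8.1301°

Tangency of A1 to both parallel lines with radius 3.0 puts T and L at W ± 3.0·n: T = (0.17269, 2.9950), L = (-0.17269, -2.9950). Equal radii place N and U the same way about M: N = M + 3.0·n = (21.138, 1.7862), U = M − 3.0·n = (20.792, -4.2039). Then cos ∠MTN = TM·TN / (|TM||TN|), giving 8.1301°.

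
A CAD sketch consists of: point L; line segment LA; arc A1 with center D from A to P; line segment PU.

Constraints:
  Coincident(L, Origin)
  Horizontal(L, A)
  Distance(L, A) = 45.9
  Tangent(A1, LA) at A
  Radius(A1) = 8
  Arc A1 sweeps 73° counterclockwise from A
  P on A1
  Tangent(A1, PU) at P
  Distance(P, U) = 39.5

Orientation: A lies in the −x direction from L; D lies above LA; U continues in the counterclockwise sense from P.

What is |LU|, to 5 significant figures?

50.986

L is at the origin; L and A share the same y with |LA| = 45.9 and A on the −x side, so A = (-45.900, 0.0000). The tangent condition forces DA to be normal to LA, so D = A + (0, 8) = (-45.900, 8.0000). On A1, A sits at bearing -90° from D; a 73° counterclockwise sweep puts P at bearing -17°, so P = D + 8.0·(cos -17°, sin -17°) = (-38.250, 5.6610). A1 meets PU tangentially, so DP is at right angles to PU, so PU runs along (−sin -17°, cos -17°); with |PU| = 39.5, U = (-26.701, 43.435). Then |LU| = |U − L| = 50.986.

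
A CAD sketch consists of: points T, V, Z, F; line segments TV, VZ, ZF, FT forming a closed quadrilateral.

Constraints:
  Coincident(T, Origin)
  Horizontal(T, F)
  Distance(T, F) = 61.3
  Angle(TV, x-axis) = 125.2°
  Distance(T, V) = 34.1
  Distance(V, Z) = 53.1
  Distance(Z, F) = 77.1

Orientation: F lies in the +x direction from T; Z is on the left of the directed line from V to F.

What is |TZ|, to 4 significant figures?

67.10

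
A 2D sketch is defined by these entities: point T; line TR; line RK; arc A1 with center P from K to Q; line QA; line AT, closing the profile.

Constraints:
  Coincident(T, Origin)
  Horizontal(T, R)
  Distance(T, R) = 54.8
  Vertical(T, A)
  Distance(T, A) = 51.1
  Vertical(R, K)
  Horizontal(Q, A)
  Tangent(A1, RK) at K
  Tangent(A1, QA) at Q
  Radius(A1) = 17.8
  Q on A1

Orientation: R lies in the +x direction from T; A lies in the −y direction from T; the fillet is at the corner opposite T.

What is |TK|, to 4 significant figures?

64.12

The virtual corner opposite T is at (54.80, -51.10). Since A1 is tangent to RK there, PK ⟂ RK and tangency of A1 to QA means the radius PQ is perpendicular to QA, with radius 17.8, so the center P sits 17.8 in from both sides at P = (37.00, -33.30). That places the tangent points at K = (54.80, -33.30) on RK and Q = (37.00, -51.10) on QA. Then |TK| = |K − T| = 64.12.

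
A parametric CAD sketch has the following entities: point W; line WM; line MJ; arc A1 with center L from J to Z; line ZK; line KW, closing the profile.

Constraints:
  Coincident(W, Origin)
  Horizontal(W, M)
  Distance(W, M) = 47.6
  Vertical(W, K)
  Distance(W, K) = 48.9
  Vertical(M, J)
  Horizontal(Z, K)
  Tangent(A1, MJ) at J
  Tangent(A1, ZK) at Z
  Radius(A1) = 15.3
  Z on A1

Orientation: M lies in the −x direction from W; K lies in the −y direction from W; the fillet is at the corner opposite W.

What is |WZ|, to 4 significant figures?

58.60

W is at the origin; WM is horizontal with |WM| = 47.6 and M on the −x side, so M = (-47.60, 0.000). WK is vertical with |WK| = 48.9 and K on the −y side, so K = (0.000, -48.90). The virtual corner opposite W is at (-47.60, -48.90). A1 meets MJ tangentially, so LJ is at right angles to MJ and A1 meets ZK tangentially, so LZ is at right angles to ZK, with radius 15.3, so the center L sits 15.3 in from both sides at L = (-32.30, -33.60). That places the tangent points at J = (-47.60, -33.60) on MJ and Z = (-32.30, -48.90) on ZK. Then |WZ| = |Z − W| = 58.60.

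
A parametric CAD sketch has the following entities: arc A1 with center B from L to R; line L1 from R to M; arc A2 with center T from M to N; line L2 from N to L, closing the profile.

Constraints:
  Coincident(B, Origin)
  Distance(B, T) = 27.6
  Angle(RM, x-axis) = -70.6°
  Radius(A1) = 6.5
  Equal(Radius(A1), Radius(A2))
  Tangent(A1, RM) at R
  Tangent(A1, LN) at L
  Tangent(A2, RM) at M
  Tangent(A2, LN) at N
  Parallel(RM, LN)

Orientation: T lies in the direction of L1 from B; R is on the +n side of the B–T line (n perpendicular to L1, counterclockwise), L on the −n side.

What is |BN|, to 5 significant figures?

28.355

The slot axis is L1's direction at -70.6°, so u = (cos -70.6°, sin -70.6°) = (0.33216, -0.94322) and n = (−sin -70.6°, cos -70.6°) = (0.94322, 0.33216). B is at the origin and T lies 27.6 along u from B, so T = 27.6·u = (9.1676, -26.033). Tangency of A1 to both parallel lines with radius 6.5 puts R and L at B ± 6.5·n: R = (6.1309, 2.1590), L = (-6.1309, -2.1590). Equal radii place M and N the same way about T: M = T + 6.5·n = (15.299, -23.874), N = T − 6.5·n = (3.0367, -28.192). Then |BN| = |N − B| = 28.355.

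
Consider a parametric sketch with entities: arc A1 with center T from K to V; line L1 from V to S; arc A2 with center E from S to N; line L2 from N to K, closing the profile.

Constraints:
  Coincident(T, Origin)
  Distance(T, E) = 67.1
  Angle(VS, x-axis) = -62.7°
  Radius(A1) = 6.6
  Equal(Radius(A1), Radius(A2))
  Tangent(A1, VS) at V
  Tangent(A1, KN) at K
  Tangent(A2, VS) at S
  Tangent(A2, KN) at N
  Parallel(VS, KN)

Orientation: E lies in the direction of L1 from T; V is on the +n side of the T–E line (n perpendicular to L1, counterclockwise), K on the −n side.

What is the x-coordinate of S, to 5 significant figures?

36.640

The slot axis is L1's direction at -62.7°, so u = (cos -62.7°, sin -62.7°) = (0.45865, -0.88862) and n = (−sin -62.7°, cos -62.7°) = (0.88862, 0.45865). T is at the origin and E lies 67.1 along u from T, so E = 67.1·u = (30.775, -59.626). Tangency of A1 to both parallel lines with radius 6.6 puts V and K at T ± 6.6·n: V = (5.8649, 3.0271), K = (-5.8649, -3.0271). Equal radii place S and N the same way about E: S = E + 6.6·n = (36.640, -56.599), N = E − 6.6·n = (24.911, -62.653). So S.x = 36.640.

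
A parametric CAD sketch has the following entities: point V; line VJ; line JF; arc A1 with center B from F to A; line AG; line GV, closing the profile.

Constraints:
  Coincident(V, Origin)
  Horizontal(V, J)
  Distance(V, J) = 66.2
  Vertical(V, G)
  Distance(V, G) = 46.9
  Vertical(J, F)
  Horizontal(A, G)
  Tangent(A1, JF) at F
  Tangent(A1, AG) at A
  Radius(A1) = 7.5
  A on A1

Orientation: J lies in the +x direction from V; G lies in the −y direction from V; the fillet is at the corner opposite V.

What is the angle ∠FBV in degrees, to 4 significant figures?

146.1°

V is at the origin; VJ is horizontal with |VJ| = 66.2 and J on the +x side, so J = (66.20, 0.000). VG is vertical with |VG| = 46.9 and G on the −y side, so G = (0.000, -46.90). The virtual corner opposite V is at (66.20, -46.90). Tangency of A1 to JF means the radius BF is perpendicular to JF and tangency of A1 to AG means the radius BA is perpendicular to AG, with radius 7.5, so the center B sits 7.5 in from both sides at B = (58.70, -39.40). That places the tangent points at F = (66.20, -39.40) on JF and A = (58.70, -46.90) on AG. Then cos ∠FBV = BF·BV / (|BF||BV|), giving 146.1°.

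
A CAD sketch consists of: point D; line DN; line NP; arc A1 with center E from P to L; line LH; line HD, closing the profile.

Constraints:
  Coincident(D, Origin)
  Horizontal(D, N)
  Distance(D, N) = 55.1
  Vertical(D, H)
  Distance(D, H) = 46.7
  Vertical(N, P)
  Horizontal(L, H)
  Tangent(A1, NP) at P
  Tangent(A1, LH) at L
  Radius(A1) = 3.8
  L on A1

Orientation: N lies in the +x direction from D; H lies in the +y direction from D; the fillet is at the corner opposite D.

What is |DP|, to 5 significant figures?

69.831

D is at the origin; D and N share the same y with |DN| = 55.1 and N on the +x side, so N = (55.100, 0.0000). D and H share the same x with |DH| = 46.7 and H on the +y side, so H = (0.0000, 46.700). The virtual corner opposite D is at (55.100, 46.700). The tangent condition forces EP to be normal to NP and A1 meets LH tangentially, so EL is at right angles to LH, with radius 3.8, so the center E sits 3.8 in from both sides at E = (51.300, 42.900). That places the tangent points at P = (55.100, 42.900) on NP and L = (51.300, 46.700) on LH. Then |DP| = |P − D| = 69.831.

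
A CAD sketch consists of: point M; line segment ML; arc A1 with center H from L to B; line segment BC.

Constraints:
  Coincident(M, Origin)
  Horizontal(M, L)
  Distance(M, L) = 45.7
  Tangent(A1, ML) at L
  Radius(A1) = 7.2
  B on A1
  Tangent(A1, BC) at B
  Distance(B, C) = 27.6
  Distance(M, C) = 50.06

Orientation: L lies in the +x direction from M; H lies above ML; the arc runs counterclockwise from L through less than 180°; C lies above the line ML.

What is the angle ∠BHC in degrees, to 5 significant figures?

75.379°

M is at the origin; M and L share the same y with |ML| = 45.7 and L on the +x side, so L = (45.700, 0.0000). A1 meets ML tangentially, so HL is at right angles to ML, so H = L + (0, 7.2) = (45.700, 7.2000). Since HB ⟂ BC (tangency), |HC| = √(7.2² + 27.6²) = 28.524 regardless of where B sits on A1. So C lies on both circle(M, 50.06) and circle(H, 28.524); the above-ML intersection is C = (36.543, 34.214). B is the foot of the tangent from C: B = (51.715, 11.158).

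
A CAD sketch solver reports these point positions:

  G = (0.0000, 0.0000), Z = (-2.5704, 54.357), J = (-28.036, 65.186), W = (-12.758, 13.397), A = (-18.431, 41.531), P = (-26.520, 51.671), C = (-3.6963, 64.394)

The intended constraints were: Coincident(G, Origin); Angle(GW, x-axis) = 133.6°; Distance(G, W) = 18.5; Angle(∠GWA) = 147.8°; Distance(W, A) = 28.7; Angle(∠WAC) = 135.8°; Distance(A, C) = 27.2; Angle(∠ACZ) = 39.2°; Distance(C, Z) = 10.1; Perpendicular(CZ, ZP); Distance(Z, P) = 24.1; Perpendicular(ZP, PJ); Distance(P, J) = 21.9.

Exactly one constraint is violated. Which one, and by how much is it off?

Distance(P, J) = 21.9 — off by 8.30.

G = (0.00, 0.00) ✓; GW at 133.6° ✓; |GW| = 18.50 ✓; ∠GWA = 147.8° ✓; |WA| = 28.70 ✓; ∠WAC = 135.8° ✓; |AC| = 27.20 ✓; ∠ACZ = 39.20° ✓; |CZ| = 10.10 ✓; ∠(CZ, ZP) = 90.00° ✓; |ZP| = 24.10 ✓; ∠(ZP, PJ) = 90.00° ✓; |PJ| = 13.60 ✗.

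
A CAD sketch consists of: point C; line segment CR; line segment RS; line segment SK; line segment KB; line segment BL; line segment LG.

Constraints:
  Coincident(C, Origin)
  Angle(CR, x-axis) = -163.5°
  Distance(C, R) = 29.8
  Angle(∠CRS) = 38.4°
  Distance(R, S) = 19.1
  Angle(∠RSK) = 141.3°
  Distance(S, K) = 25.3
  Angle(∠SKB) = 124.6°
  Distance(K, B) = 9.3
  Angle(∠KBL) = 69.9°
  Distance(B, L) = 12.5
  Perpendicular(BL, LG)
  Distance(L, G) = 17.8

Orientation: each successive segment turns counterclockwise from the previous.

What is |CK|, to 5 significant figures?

15.723

∠CRS = 38.4° gives RS at -21.900° from the x-axis; with |RS| = 19.1, S = (-10.851, -15.588). ∠RSK = 141.3° gives SK at 16.800° from the x-axis; with |SK| = 25.3, K = (13.369, -8.2752). Then |CK| = |K − C| = 15.723.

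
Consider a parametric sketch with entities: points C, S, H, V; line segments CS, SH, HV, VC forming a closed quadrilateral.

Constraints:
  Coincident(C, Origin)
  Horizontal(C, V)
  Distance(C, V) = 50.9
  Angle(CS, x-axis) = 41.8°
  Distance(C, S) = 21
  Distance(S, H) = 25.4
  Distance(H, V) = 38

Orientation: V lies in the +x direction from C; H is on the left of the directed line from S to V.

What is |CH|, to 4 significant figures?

46.31

C is at the origin; C and V share the same y with |CV| = 50.9 and V in +x, so V = (50.9, 0). CS runs at 41.8° with |CS| = 21.0, so S = (15.65, 14.00). H is determined by |SH| = 25.4 and |HV| = 38.0 together: it lies at the intersection of circle(S, 25.4) and circle(V, 38.0). With |SV| = 37.92, the foot of the radical line on SV is 8.429 from S and the perpendicular offset is √(25.4² − 8.429²) = 23.96. Taking the left-of-SV solution: H = (32.33, 33.15).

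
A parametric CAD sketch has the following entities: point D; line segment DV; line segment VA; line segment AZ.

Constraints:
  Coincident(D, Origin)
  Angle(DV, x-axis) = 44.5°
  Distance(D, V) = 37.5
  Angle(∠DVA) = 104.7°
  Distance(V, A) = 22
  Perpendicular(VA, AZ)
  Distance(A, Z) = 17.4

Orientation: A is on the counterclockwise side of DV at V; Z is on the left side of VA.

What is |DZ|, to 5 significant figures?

36.735

∠DVA = 104.7°, so VA runs at 44.5° + (180° − 104.7°) = 119.80° from the x-axis; with |VA| = 22.0, A = V + 22.0·(cos 119.80°, sin 119.80°) = (15.813, 45.375). VA is perpendicular to AZ; with |AZ| = 17.4 on the left of VA, Z = A + 17.4·(-0.86777, -0.49697) = (0.71435, 36.728). Then |DZ| = |Z − D| = 36.735.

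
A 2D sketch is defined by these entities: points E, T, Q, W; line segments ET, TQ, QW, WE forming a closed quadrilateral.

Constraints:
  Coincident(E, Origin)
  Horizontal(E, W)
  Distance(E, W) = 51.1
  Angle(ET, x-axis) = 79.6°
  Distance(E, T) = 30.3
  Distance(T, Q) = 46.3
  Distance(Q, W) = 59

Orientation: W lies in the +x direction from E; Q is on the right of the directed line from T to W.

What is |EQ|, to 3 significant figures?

16.2

Checks: |TQ| = 46.30 ✓; |QW| = 59.00 ✓.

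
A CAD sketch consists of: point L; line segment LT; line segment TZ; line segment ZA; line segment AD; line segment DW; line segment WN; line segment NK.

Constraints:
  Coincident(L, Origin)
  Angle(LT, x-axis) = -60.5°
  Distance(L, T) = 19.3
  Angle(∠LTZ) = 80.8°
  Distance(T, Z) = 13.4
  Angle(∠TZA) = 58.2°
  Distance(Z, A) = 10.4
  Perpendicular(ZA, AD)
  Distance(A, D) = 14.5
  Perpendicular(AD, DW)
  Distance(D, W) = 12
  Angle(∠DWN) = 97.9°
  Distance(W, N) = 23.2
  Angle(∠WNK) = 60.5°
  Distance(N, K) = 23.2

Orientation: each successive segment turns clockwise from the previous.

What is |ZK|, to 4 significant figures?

16.78

L is at the origin; LT runs at -60.5° with length 19.3, so T = (9.504, -16.80). ∠LTZ = 80.8° gives TZ at -159.7° from the x-axis; with |TZ| = 13.4, Z = (-3.064, -21.45). ∠TZA = 58.2° gives ZA at 78.50° from the x-axis; with |ZA| = 10.4, A = (-0.9905, -11.26). The perpendicularity gives AD at right angles to ZA, so AD runs at -11.50°; with |AD| = 14.5, D = (13.22, -14.15). AD is perpendicular to DW, so DW runs at -101.5°; with |DW| = 12.0, W = (10.83, -25.91). ∠DWN = 97.9° gives WN at 176.4° from the x-axis; with |WN| = 23.2, N = (-12.33, -24.45). ∠WNK = 60.5° gives NK at 56.90° from the x-axis; with |NK| = 23.2, K = (0.3413, -5.014). Then |ZK| = |K − Z| = 16.78.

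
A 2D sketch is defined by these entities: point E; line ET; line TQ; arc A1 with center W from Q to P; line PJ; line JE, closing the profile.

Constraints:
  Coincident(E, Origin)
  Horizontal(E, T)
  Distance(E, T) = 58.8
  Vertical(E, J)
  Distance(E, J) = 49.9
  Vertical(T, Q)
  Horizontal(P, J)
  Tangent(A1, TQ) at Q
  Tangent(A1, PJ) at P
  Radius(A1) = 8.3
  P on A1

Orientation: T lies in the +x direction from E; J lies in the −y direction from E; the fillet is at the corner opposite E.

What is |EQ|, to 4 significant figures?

72.03

The virtual corner opposite E is at (58.80, -49.90). Since A1 is tangent to TQ there, WQ ⟂ TQ and A1 meets PJ tangentially, so WP is at right angles to PJ, with radius 8.3, so the center W sits 8.3 in from both sides at W = (50.50, -41.60). That places the tangent points at Q = (58.80, -41.60) on TQ and P = (50.50, -49.90) on PJ. Then |EQ| = |Q − E| = 72.03.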